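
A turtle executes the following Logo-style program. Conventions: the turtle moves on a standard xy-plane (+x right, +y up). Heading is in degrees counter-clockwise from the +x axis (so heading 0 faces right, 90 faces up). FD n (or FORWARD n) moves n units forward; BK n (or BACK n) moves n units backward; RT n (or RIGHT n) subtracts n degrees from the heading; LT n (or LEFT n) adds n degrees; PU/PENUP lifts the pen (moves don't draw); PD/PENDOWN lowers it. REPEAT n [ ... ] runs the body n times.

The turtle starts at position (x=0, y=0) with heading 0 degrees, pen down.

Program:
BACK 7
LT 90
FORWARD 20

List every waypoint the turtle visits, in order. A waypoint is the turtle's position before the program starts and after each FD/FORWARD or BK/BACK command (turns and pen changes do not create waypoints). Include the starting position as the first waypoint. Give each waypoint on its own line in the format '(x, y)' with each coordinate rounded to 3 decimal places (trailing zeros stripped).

Answer: (0, 0)
(-7, 0)
(-7, 20)

Derivation:
Executing turtle program step by step:
Start: pos=(0,0), heading=0, pen down
BK 7: (0,0) -> (-7,0) [heading=0, draw]
LT 90: heading 0 -> 90
FD 20: (-7,0) -> (-7,20) [heading=90, draw]
Final: pos=(-7,20), heading=90, 2 segment(s) drawn
Waypoints (3 total):
(0, 0)
(-7, 0)
(-7, 20)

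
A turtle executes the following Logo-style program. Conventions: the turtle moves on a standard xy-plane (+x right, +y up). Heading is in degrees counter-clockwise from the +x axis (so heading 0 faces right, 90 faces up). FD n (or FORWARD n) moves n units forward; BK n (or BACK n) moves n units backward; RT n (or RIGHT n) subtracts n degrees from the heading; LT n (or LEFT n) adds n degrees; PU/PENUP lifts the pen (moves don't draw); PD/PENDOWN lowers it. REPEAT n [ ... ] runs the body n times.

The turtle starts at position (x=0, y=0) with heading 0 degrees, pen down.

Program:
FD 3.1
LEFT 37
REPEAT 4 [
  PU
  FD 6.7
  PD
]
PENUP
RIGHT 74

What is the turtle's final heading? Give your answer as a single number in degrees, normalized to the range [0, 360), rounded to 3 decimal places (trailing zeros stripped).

Answer: 323

Derivation:
Executing turtle program step by step:
Start: pos=(0,0), heading=0, pen down
FD 3.1: (0,0) -> (3.1,0) [heading=0, draw]
LT 37: heading 0 -> 37
REPEAT 4 [
  -- iteration 1/4 --
  PU: pen up
  FD 6.7: (3.1,0) -> (8.451,4.032) [heading=37, move]
  PD: pen down
  -- iteration 2/4 --
  PU: pen up
  FD 6.7: (8.451,4.032) -> (13.802,8.064) [heading=37, move]
  PD: pen down
  -- iteration 3/4 --
  PU: pen up
  FD 6.7: (13.802,8.064) -> (19.153,12.096) [heading=37, move]
  PD: pen down
  -- iteration 4/4 --
  PU: pen up
  FD 6.7: (19.153,12.096) -> (24.503,16.129) [heading=37, move]
  PD: pen down
]
PU: pen up
RT 74: heading 37 -> 323
Final: pos=(24.503,16.129), heading=323, 1 segment(s) drawn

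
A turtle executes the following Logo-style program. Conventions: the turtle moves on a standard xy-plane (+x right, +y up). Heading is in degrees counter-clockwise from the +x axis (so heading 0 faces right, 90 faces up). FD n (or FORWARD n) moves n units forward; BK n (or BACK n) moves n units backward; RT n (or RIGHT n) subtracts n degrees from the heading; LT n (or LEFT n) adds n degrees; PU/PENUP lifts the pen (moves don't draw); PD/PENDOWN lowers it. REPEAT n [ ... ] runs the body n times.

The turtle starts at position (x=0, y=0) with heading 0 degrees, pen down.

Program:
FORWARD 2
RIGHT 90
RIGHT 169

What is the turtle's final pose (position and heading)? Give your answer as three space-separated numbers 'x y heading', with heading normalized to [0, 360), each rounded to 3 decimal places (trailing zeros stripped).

Executing turtle program step by step:
Start: pos=(0,0), heading=0, pen down
FD 2: (0,0) -> (2,0) [heading=0, draw]
RT 90: heading 0 -> 270
RT 169: heading 270 -> 101
Final: pos=(2,0), heading=101, 1 segment(s) drawn

Answer: 2 0 101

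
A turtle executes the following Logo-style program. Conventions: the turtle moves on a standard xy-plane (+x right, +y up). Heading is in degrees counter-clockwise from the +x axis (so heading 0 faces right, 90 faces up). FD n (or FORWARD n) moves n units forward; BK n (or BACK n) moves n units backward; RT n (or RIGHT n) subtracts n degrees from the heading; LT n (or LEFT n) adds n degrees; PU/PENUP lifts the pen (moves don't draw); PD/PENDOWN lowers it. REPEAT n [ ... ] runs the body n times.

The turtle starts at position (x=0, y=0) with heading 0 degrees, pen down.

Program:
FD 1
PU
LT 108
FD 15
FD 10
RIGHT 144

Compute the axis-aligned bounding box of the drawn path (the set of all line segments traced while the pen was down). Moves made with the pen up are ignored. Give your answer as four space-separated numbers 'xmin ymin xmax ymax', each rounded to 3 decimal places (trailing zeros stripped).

Answer: 0 0 1 0

Derivation:
Executing turtle program step by step:
Start: pos=(0,0), heading=0, pen down
FD 1: (0,0) -> (1,0) [heading=0, draw]
PU: pen up
LT 108: heading 0 -> 108
FD 15: (1,0) -> (-3.635,14.266) [heading=108, move]
FD 10: (-3.635,14.266) -> (-6.725,23.776) [heading=108, move]
RT 144: heading 108 -> 324
Final: pos=(-6.725,23.776), heading=324, 1 segment(s) drawn

Segment endpoints: x in {0, 1}, y in {0}
xmin=0, ymin=0, xmax=1, ymax=0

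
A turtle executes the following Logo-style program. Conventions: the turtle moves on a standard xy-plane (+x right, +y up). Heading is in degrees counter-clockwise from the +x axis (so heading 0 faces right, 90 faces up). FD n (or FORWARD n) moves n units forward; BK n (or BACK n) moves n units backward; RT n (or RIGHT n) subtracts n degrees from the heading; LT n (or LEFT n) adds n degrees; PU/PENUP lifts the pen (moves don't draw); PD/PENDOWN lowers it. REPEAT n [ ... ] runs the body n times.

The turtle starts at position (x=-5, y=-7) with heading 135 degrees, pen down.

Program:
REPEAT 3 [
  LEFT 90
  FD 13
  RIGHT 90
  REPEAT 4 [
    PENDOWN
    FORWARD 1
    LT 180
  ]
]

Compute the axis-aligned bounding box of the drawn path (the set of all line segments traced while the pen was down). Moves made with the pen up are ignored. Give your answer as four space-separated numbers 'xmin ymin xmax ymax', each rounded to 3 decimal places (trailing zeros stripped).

Answer: -33.284 -34.577 -5 -7

Derivation:
Executing turtle program step by step:
Start: pos=(-5,-7), heading=135, pen down
REPEAT 3 [
  -- iteration 1/3 --
  LT 90: heading 135 -> 225
  FD 13: (-5,-7) -> (-14.192,-16.192) [heading=225, draw]
  RT 90: heading 225 -> 135
  REPEAT 4 [
    -- iteration 1/4 --
    PD: pen down
    FD 1: (-14.192,-16.192) -> (-14.899,-15.485) [heading=135, draw]
    LT 180: heading 135 -> 315
    -- iteration 2/4 --
    PD: pen down
    FD 1: (-14.899,-15.485) -> (-14.192,-16.192) [heading=315, draw]
    LT 180: heading 315 -> 135
    -- iteration 3/4 --
    PD: pen down
    FD 1: (-14.192,-16.192) -> (-14.899,-15.485) [heading=135, draw]
    LT 180: heading 135 -> 315
    -- iteration 4/4 --
    PD: pen down
    FD 1: (-14.899,-15.485) -> (-14.192,-16.192) [heading=315, draw]
    LT 180: heading 315 -> 135
  ]
  -- iteration 2/3 --
  LT 90: heading 135 -> 225
  FD 13: (-14.192,-16.192) -> (-23.385,-25.385) [heading=225, draw]
  RT 90: heading 225 -> 135
  REPEAT 4 [
    -- iteration 1/4 --
    PD: pen down
    FD 1: (-23.385,-25.385) -> (-24.092,-24.678) [heading=135, draw]
    LT 180: heading 135 -> 315
    -- iteration 2/4 --
    PD: pen down
    FD 1: (-24.092,-24.678) -> (-23.385,-25.385) [heading=315, draw]
    LT 180: heading 315 -> 135
    -- iteration 3/4 --
    PD: pen down
    FD 1: (-23.385,-25.385) -> (-24.092,-24.678) [heading=135, draw]
    LT 180: heading 135 -> 315
    -- iteration 4/4 --
    PD: pen down
    FD 1: (-24.092,-24.678) -> (-23.385,-25.385) [heading=315, draw]
    LT 180: heading 315 -> 135
  ]
  -- iteration 3/3 --
  LT 90: heading 135 -> 225
  FD 13: (-23.385,-25.385) -> (-32.577,-34.577) [heading=225, draw]
  RT 90: heading 225 -> 135
  REPEAT 4 [
    -- iteration 1/4 --
    PD: pen down
    FD 1: (-32.577,-34.577) -> (-33.284,-33.87) [heading=135, draw]
    LT 180: heading 135 -> 315
    -- iteration 2/4 --
    PD: pen down
    FD 1: (-33.284,-33.87) -> (-32.577,-34.577) [heading=315, draw]
    LT 180: heading 315 -> 135
    -- iteration 3/4 --
    PD: pen down
    FD 1: (-32.577,-34.577) -> (-33.284,-33.87) [heading=135, draw]
    LT 180: heading 135 -> 315
    -- iteration 4/4 --
    PD: pen down
    FD 1: (-33.284,-33.87) -> (-32.577,-34.577) [heading=315, draw]
    LT 180: heading 315 -> 135
  ]
]
Final: pos=(-32.577,-34.577), heading=135, 15 segment(s) drawn

Segment endpoints: x in {-33.284, -32.577, -24.092, -23.385, -14.899, -14.192, -5}, y in {-34.577, -33.87, -25.385, -25.385, -24.678, -16.192, -15.485, -7}
xmin=-33.284, ymin=-34.577, xmax=-5, ymax=-7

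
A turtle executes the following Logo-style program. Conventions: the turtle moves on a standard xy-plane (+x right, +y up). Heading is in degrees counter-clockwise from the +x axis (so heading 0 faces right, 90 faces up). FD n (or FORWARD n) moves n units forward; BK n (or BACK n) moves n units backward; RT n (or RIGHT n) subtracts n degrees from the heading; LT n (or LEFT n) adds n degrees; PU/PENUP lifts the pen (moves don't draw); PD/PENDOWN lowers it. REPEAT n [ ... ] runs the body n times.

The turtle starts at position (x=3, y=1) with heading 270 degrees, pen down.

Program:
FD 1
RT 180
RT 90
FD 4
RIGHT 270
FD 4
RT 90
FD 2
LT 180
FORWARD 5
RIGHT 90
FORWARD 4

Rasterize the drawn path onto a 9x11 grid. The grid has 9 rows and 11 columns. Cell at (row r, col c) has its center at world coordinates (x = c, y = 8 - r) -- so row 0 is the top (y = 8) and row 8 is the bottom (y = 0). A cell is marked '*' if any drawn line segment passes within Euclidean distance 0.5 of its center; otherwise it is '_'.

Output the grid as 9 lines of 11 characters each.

Segment 0: (3,1) -> (3,0)
Segment 1: (3,0) -> (7,0)
Segment 2: (7,0) -> (7,4)
Segment 3: (7,4) -> (9,4)
Segment 4: (9,4) -> (4,4)
Segment 5: (4,4) -> (4,8)

Answer: ____*______
____*______
____*______
____*______
____******_
_______*___
_______*___
___*___*___
___*****___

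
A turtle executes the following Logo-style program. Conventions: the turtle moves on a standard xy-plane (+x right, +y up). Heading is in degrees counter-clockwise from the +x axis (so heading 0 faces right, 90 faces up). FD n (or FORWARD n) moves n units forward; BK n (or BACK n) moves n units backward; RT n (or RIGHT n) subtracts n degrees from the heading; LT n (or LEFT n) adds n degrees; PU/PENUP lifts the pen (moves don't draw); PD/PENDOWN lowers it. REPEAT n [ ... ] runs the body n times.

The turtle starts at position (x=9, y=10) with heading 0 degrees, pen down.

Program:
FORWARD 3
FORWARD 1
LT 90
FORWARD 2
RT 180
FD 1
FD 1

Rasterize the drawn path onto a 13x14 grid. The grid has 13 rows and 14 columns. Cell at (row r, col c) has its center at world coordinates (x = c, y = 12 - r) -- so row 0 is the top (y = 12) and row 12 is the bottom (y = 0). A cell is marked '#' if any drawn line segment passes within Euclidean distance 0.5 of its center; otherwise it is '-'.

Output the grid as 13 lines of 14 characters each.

Segment 0: (9,10) -> (12,10)
Segment 1: (12,10) -> (13,10)
Segment 2: (13,10) -> (13,12)
Segment 3: (13,12) -> (13,11)
Segment 4: (13,11) -> (13,10)

Answer: -------------#
-------------#
---------#####
--------------
--------------
--------------
--------------
--------------
--------------
--------------
--------------
--------------
--------------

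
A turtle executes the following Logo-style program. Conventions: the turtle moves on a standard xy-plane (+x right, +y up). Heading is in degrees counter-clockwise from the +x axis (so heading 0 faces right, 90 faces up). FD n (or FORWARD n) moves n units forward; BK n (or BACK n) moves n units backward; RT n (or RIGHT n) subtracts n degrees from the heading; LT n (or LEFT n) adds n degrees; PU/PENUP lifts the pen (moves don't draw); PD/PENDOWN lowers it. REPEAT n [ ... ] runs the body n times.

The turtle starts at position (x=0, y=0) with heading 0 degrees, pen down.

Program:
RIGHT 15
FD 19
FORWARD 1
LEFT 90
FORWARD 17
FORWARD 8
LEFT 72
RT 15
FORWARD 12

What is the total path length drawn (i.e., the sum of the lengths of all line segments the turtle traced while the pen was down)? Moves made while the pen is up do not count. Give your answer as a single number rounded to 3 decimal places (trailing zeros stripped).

Executing turtle program step by step:
Start: pos=(0,0), heading=0, pen down
RT 15: heading 0 -> 345
FD 19: (0,0) -> (18.353,-4.918) [heading=345, draw]
FD 1: (18.353,-4.918) -> (19.319,-5.176) [heading=345, draw]
LT 90: heading 345 -> 75
FD 17: (19.319,-5.176) -> (23.718,11.244) [heading=75, draw]
FD 8: (23.718,11.244) -> (25.789,18.972) [heading=75, draw]
LT 72: heading 75 -> 147
RT 15: heading 147 -> 132
FD 12: (25.789,18.972) -> (17.759,27.89) [heading=132, draw]
Final: pos=(17.759,27.89), heading=132, 5 segment(s) drawn

Segment lengths:
  seg 1: (0,0) -> (18.353,-4.918), length = 19
  seg 2: (18.353,-4.918) -> (19.319,-5.176), length = 1
  seg 3: (19.319,-5.176) -> (23.718,11.244), length = 17
  seg 4: (23.718,11.244) -> (25.789,18.972), length = 8
  seg 5: (25.789,18.972) -> (17.759,27.89), length = 12
Total = 57

Answer: 57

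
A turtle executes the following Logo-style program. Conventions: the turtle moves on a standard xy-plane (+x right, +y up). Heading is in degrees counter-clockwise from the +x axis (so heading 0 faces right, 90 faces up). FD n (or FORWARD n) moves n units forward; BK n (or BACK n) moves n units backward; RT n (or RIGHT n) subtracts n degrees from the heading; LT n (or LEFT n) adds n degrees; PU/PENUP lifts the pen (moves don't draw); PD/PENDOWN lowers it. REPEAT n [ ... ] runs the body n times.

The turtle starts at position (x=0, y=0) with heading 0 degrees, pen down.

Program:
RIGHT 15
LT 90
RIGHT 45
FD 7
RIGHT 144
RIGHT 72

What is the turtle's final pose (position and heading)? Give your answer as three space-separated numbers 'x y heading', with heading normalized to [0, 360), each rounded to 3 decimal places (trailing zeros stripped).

Answer: 6.062 3.5 174

Derivation:
Executing turtle program step by step:
Start: pos=(0,0), heading=0, pen down
RT 15: heading 0 -> 345
LT 90: heading 345 -> 75
RT 45: heading 75 -> 30
FD 7: (0,0) -> (6.062,3.5) [heading=30, draw]
RT 144: heading 30 -> 246
RT 72: heading 246 -> 174
Final: pos=(6.062,3.5), heading=174, 1 segment(s) drawn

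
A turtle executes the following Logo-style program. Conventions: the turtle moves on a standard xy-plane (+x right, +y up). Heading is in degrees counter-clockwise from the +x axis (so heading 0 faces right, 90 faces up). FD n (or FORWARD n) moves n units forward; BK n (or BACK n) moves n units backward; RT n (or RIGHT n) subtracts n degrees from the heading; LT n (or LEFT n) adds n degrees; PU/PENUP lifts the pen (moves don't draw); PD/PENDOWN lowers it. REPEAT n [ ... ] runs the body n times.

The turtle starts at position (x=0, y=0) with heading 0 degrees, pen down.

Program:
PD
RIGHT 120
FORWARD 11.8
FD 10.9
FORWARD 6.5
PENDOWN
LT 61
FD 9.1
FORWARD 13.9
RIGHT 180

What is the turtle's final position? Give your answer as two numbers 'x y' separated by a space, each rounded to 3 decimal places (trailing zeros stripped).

Executing turtle program step by step:
Start: pos=(0,0), heading=0, pen down
PD: pen down
RT 120: heading 0 -> 240
FD 11.8: (0,0) -> (-5.9,-10.219) [heading=240, draw]
FD 10.9: (-5.9,-10.219) -> (-11.35,-19.659) [heading=240, draw]
FD 6.5: (-11.35,-19.659) -> (-14.6,-25.288) [heading=240, draw]
PD: pen down
LT 61: heading 240 -> 301
FD 9.1: (-14.6,-25.288) -> (-9.913,-33.088) [heading=301, draw]
FD 13.9: (-9.913,-33.088) -> (-2.754,-45.003) [heading=301, draw]
RT 180: heading 301 -> 121
Final: pos=(-2.754,-45.003), heading=121, 5 segment(s) drawn

Answer: -2.754 -45.003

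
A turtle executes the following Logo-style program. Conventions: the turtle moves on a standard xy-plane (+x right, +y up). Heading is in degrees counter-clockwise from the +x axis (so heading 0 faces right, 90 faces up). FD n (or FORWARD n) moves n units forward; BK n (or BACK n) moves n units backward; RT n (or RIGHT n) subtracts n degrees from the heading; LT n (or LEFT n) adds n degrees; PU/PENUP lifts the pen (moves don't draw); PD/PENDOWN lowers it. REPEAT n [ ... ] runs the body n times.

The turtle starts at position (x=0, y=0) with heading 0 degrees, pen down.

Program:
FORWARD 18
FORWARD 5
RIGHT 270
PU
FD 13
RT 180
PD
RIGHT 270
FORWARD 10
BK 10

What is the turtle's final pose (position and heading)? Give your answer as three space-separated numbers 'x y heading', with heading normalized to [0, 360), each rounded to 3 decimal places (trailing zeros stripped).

Answer: 23 13 0

Derivation:
Executing turtle program step by step:
Start: pos=(0,0), heading=0, pen down
FD 18: (0,0) -> (18,0) [heading=0, draw]
FD 5: (18,0) -> (23,0) [heading=0, draw]
RT 270: heading 0 -> 90
PU: pen up
FD 13: (23,0) -> (23,13) [heading=90, move]
RT 180: heading 90 -> 270
PD: pen down
RT 270: heading 270 -> 0
FD 10: (23,13) -> (33,13) [heading=0, draw]
BK 10: (33,13) -> (23,13) [heading=0, draw]
Final: pos=(23,13), heading=0, 4 segment(s) drawn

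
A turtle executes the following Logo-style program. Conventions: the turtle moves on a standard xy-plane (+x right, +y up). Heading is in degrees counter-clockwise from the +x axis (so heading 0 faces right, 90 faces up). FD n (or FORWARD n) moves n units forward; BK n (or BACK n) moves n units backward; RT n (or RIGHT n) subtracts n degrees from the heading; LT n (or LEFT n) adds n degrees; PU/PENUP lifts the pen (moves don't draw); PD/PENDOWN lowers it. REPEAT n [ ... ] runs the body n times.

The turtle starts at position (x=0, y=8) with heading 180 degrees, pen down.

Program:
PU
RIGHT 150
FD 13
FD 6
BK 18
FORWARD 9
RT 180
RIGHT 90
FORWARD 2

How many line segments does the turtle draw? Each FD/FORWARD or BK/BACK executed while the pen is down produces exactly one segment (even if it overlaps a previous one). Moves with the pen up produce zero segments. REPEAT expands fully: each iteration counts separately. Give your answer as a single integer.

Answer: 0

Derivation:
Executing turtle program step by step:
Start: pos=(0,8), heading=180, pen down
PU: pen up
RT 150: heading 180 -> 30
FD 13: (0,8) -> (11.258,14.5) [heading=30, move]
FD 6: (11.258,14.5) -> (16.454,17.5) [heading=30, move]
BK 18: (16.454,17.5) -> (0.866,8.5) [heading=30, move]
FD 9: (0.866,8.5) -> (8.66,13) [heading=30, move]
RT 180: heading 30 -> 210
RT 90: heading 210 -> 120
FD 2: (8.66,13) -> (7.66,14.732) [heading=120, move]
Final: pos=(7.66,14.732), heading=120, 0 segment(s) drawn
Segments drawn: 0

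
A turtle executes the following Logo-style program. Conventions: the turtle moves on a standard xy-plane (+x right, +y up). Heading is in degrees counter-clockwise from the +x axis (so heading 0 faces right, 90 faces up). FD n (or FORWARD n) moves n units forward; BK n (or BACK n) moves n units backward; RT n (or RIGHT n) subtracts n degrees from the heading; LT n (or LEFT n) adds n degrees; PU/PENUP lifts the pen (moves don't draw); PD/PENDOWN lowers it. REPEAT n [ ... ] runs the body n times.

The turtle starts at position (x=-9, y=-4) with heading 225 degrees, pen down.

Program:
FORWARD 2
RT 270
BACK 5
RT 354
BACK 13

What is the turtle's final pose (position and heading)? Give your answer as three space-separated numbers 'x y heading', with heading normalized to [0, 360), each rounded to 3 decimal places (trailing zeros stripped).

Answer: -24.053 6.302 321

Derivation:
Executing turtle program step by step:
Start: pos=(-9,-4), heading=225, pen down
FD 2: (-9,-4) -> (-10.414,-5.414) [heading=225, draw]
RT 270: heading 225 -> 315
BK 5: (-10.414,-5.414) -> (-13.95,-1.879) [heading=315, draw]
RT 354: heading 315 -> 321
BK 13: (-13.95,-1.879) -> (-24.053,6.302) [heading=321, draw]
Final: pos=(-24.053,6.302), heading=321, 3 segment(s) drawn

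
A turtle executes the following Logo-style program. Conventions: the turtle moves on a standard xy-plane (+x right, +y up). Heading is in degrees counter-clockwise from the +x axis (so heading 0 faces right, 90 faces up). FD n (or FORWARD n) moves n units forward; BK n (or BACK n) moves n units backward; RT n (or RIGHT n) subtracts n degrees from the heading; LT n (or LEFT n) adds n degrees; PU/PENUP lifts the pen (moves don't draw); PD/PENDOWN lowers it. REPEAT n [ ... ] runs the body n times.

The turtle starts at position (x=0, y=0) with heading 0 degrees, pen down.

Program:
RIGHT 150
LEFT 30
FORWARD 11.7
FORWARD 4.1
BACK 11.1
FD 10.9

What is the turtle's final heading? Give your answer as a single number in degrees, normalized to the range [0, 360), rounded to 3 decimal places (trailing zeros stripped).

Executing turtle program step by step:
Start: pos=(0,0), heading=0, pen down
RT 150: heading 0 -> 210
LT 30: heading 210 -> 240
FD 11.7: (0,0) -> (-5.85,-10.132) [heading=240, draw]
FD 4.1: (-5.85,-10.132) -> (-7.9,-13.683) [heading=240, draw]
BK 11.1: (-7.9,-13.683) -> (-2.35,-4.07) [heading=240, draw]
FD 10.9: (-2.35,-4.07) -> (-7.8,-13.51) [heading=240, draw]
Final: pos=(-7.8,-13.51), heading=240, 4 segment(s) drawn

Answer: 240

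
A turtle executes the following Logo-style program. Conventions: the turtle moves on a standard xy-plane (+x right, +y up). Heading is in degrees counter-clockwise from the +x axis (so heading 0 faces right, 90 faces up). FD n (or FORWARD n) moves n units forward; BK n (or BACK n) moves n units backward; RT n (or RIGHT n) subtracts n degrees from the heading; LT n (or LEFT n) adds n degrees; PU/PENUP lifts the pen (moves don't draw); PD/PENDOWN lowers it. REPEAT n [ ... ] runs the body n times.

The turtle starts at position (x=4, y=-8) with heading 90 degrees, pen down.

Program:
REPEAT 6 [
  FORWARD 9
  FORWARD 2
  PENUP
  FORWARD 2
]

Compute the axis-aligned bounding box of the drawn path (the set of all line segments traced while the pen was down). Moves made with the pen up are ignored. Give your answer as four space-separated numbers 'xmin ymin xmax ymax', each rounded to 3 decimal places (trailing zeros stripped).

Executing turtle program step by step:
Start: pos=(4,-8), heading=90, pen down
REPEAT 6 [
  -- iteration 1/6 --
  FD 9: (4,-8) -> (4,1) [heading=90, draw]
  FD 2: (4,1) -> (4,3) [heading=90, draw]
  PU: pen up
  FD 2: (4,3) -> (4,5) [heading=90, move]
  -- iteration 2/6 --
  FD 9: (4,5) -> (4,14) [heading=90, move]
  FD 2: (4,14) -> (4,16) [heading=90, move]
  PU: pen up
  FD 2: (4,16) -> (4,18) [heading=90, move]
  -- iteration 3/6 --
  FD 9: (4,18) -> (4,27) [heading=90, move]
  FD 2: (4,27) -> (4,29) [heading=90, move]
  PU: pen up
  FD 2: (4,29) -> (4,31) [heading=90, move]
  -- iteration 4/6 --
  FD 9: (4,31) -> (4,40) [heading=90, move]
  FD 2: (4,40) -> (4,42) [heading=90, move]
  PU: pen up
  FD 2: (4,42) -> (4,44) [heading=90, move]
  -- iteration 5/6 --
  FD 9: (4,44) -> (4,53) [heading=90, move]
  FD 2: (4,53) -> (4,55) [heading=90, move]
  PU: pen up
  FD 2: (4,55) -> (4,57) [heading=90, move]
  -- iteration 6/6 --
  FD 9: (4,57) -> (4,66) [heading=90, move]
  FD 2: (4,66) -> (4,68) [heading=90, move]
  PU: pen up
  FD 2: (4,68) -> (4,70) [heading=90, move]
]
Final: pos=(4,70), heading=90, 2 segment(s) drawn

Segment endpoints: x in {4, 4}, y in {-8, 1, 3}
xmin=4, ymin=-8, xmax=4, ymax=3

Answer: 4 -8 4 3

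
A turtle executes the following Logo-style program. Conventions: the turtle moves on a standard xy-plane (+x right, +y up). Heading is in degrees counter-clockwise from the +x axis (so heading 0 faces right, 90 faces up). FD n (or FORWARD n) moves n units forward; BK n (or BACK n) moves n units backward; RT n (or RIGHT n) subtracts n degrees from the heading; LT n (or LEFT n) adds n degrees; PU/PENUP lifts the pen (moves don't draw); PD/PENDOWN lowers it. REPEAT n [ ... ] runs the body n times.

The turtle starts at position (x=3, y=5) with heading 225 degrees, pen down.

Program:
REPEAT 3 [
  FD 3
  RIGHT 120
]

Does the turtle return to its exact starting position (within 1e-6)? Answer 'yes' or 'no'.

Answer: yes

Derivation:
Executing turtle program step by step:
Start: pos=(3,5), heading=225, pen down
REPEAT 3 [
  -- iteration 1/3 --
  FD 3: (3,5) -> (0.879,2.879) [heading=225, draw]
  RT 120: heading 225 -> 105
  -- iteration 2/3 --
  FD 3: (0.879,2.879) -> (0.102,5.776) [heading=105, draw]
  RT 120: heading 105 -> 345
  -- iteration 3/3 --
  FD 3: (0.102,5.776) -> (3,5) [heading=345, draw]
  RT 120: heading 345 -> 225
]
Final: pos=(3,5), heading=225, 3 segment(s) drawn

Start position: (3, 5)
Final position: (3, 5)
Distance = 0; < 1e-6 -> CLOSED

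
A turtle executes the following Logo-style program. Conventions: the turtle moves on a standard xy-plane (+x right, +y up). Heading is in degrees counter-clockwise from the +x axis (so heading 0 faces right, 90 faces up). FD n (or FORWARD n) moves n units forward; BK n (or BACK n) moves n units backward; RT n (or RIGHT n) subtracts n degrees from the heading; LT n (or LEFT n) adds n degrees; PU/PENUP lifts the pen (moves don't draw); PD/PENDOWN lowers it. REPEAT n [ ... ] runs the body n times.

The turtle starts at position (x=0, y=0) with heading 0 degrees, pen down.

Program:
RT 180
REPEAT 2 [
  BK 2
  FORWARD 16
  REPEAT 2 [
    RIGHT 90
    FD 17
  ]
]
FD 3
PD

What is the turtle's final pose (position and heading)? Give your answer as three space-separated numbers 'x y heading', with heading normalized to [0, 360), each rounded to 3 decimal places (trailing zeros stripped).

Answer: -3 0 180

Derivation:
Executing turtle program step by step:
Start: pos=(0,0), heading=0, pen down
RT 180: heading 0 -> 180
REPEAT 2 [
  -- iteration 1/2 --
  BK 2: (0,0) -> (2,0) [heading=180, draw]
  FD 16: (2,0) -> (-14,0) [heading=180, draw]
  REPEAT 2 [
    -- iteration 1/2 --
    RT 90: heading 180 -> 90
    FD 17: (-14,0) -> (-14,17) [heading=90, draw]
    -- iteration 2/2 --
    RT 90: heading 90 -> 0
    FD 17: (-14,17) -> (3,17) [heading=0, draw]
  ]
  -- iteration 2/2 --
  BK 2: (3,17) -> (1,17) [heading=0, draw]
  FD 16: (1,17) -> (17,17) [heading=0, draw]
  REPEAT 2 [
    -- iteration 1/2 --
    RT 90: heading 0 -> 270
    FD 17: (17,17) -> (17,0) [heading=270, draw]
    -- iteration 2/2 --
    RT 90: heading 270 -> 180
    FD 17: (17,0) -> (0,0) [heading=180, draw]
  ]
]
FD 3: (0,0) -> (-3,0) [heading=180, draw]
PD: pen down
Final: pos=(-3,0), heading=180, 9 segment(s) drawn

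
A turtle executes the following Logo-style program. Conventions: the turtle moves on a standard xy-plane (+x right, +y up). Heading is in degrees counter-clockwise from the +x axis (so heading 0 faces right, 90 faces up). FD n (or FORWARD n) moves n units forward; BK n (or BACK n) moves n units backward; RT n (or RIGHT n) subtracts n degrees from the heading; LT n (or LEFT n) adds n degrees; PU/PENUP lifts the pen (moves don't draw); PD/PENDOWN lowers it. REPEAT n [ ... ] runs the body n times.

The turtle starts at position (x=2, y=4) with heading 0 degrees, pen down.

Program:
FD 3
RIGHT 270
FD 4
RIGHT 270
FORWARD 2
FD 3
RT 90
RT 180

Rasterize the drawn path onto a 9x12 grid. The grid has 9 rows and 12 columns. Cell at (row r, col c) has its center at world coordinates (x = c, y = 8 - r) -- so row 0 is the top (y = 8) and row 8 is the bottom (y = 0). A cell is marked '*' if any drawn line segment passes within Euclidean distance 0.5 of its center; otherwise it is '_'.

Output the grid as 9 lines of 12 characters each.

Segment 0: (2,4) -> (5,4)
Segment 1: (5,4) -> (5,8)
Segment 2: (5,8) -> (3,8)
Segment 3: (3,8) -> (-0,8)

Answer: ******______
_____*______
_____*______
_____*______
__****______
____________
____________
____________
____________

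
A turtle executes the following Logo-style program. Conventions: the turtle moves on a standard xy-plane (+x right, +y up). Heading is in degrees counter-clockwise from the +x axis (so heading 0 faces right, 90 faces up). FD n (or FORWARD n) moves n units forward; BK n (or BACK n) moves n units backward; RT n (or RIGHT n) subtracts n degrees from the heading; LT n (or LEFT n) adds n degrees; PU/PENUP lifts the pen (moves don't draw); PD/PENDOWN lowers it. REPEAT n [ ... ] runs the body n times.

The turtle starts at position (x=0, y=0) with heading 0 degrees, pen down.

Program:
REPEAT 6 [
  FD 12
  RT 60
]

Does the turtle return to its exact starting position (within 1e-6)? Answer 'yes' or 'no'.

Answer: yes

Derivation:
Executing turtle program step by step:
Start: pos=(0,0), heading=0, pen down
REPEAT 6 [
  -- iteration 1/6 --
  FD 12: (0,0) -> (12,0) [heading=0, draw]
  RT 60: heading 0 -> 300
  -- iteration 2/6 --
  FD 12: (12,0) -> (18,-10.392) [heading=300, draw]
  RT 60: heading 300 -> 240
  -- iteration 3/6 --
  FD 12: (18,-10.392) -> (12,-20.785) [heading=240, draw]
  RT 60: heading 240 -> 180
  -- iteration 4/6 --
  FD 12: (12,-20.785) -> (0,-20.785) [heading=180, draw]
  RT 60: heading 180 -> 120
  -- iteration 5/6 --
  FD 12: (0,-20.785) -> (-6,-10.392) [heading=120, draw]
  RT 60: heading 120 -> 60
  -- iteration 6/6 --
  FD 12: (-6,-10.392) -> (0,0) [heading=60, draw]
  RT 60: heading 60 -> 0
]
Final: pos=(0,0), heading=0, 6 segment(s) drawn

Start position: (0, 0)
Final position: (0, 0)
Distance = 0; < 1e-6 -> CLOSED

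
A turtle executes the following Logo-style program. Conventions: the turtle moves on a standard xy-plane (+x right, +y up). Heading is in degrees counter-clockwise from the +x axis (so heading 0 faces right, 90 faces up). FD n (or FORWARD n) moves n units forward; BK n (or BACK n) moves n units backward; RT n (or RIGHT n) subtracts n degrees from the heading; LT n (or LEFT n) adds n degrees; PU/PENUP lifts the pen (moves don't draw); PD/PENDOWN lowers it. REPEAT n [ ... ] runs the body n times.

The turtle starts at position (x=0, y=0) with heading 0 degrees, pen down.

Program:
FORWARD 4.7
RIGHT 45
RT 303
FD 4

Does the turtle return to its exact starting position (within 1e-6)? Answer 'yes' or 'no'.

Answer: no

Derivation:
Executing turtle program step by step:
Start: pos=(0,0), heading=0, pen down
FD 4.7: (0,0) -> (4.7,0) [heading=0, draw]
RT 45: heading 0 -> 315
RT 303: heading 315 -> 12
FD 4: (4.7,0) -> (8.613,0.832) [heading=12, draw]
Final: pos=(8.613,0.832), heading=12, 2 segment(s) drawn

Start position: (0, 0)
Final position: (8.613, 0.832)
Distance = 8.653; >= 1e-6 -> NOT closed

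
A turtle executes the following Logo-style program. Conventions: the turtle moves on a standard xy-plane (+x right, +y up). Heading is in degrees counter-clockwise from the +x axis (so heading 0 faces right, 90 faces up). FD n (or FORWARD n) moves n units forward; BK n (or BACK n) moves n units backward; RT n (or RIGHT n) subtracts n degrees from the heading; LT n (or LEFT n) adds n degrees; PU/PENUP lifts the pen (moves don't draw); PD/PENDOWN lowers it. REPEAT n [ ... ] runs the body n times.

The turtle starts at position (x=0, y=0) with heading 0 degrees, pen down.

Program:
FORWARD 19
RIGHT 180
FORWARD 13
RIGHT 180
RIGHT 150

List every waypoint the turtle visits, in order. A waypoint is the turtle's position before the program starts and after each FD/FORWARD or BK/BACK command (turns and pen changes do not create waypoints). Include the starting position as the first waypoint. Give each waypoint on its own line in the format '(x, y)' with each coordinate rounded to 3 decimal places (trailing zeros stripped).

Answer: (0, 0)
(19, 0)
(6, 0)

Derivation:
Executing turtle program step by step:
Start: pos=(0,0), heading=0, pen down
FD 19: (0,0) -> (19,0) [heading=0, draw]
RT 180: heading 0 -> 180
FD 13: (19,0) -> (6,0) [heading=180, draw]
RT 180: heading 180 -> 0
RT 150: heading 0 -> 210
Final: pos=(6,0), heading=210, 2 segment(s) drawn
Waypoints (3 total):
(0, 0)
(19, 0)
(6, 0)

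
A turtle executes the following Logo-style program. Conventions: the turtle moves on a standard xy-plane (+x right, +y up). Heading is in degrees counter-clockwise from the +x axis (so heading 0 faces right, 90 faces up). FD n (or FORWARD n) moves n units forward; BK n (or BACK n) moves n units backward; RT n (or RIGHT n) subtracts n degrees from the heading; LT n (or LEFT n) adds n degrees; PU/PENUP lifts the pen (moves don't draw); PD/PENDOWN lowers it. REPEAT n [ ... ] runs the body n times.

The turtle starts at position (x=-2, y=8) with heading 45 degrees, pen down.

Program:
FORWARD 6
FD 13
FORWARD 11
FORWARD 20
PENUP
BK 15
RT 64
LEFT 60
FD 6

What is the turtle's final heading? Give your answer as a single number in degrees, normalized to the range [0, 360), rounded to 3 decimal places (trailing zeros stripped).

Executing turtle program step by step:
Start: pos=(-2,8), heading=45, pen down
FD 6: (-2,8) -> (2.243,12.243) [heading=45, draw]
FD 13: (2.243,12.243) -> (11.435,21.435) [heading=45, draw]
FD 11: (11.435,21.435) -> (19.213,29.213) [heading=45, draw]
FD 20: (19.213,29.213) -> (33.355,43.355) [heading=45, draw]
PU: pen up
BK 15: (33.355,43.355) -> (22.749,32.749) [heading=45, move]
RT 64: heading 45 -> 341
LT 60: heading 341 -> 41
FD 6: (22.749,32.749) -> (27.277,36.685) [heading=41, move]
Final: pos=(27.277,36.685), heading=41, 4 segment(s) drawn

Answer: 41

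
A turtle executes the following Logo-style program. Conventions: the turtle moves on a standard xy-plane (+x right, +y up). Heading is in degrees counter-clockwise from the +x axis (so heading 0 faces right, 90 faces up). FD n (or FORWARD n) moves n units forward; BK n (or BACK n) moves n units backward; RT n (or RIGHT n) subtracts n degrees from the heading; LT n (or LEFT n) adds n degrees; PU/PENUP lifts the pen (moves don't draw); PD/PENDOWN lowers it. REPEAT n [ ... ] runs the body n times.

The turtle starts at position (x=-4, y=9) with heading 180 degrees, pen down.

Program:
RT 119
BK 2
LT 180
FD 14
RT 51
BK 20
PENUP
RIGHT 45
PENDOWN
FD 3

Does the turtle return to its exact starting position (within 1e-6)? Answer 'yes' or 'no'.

Executing turtle program step by step:
Start: pos=(-4,9), heading=180, pen down
RT 119: heading 180 -> 61
BK 2: (-4,9) -> (-4.97,7.251) [heading=61, draw]
LT 180: heading 61 -> 241
FD 14: (-4.97,7.251) -> (-11.757,-4.994) [heading=241, draw]
RT 51: heading 241 -> 190
BK 20: (-11.757,-4.994) -> (7.939,-1.521) [heading=190, draw]
PU: pen up
RT 45: heading 190 -> 145
PD: pen down
FD 3: (7.939,-1.521) -> (5.482,0.2) [heading=145, draw]
Final: pos=(5.482,0.2), heading=145, 4 segment(s) drawn

Start position: (-4, 9)
Final position: (5.482, 0.2)
Distance = 12.936; >= 1e-6 -> NOT closed

Answer: no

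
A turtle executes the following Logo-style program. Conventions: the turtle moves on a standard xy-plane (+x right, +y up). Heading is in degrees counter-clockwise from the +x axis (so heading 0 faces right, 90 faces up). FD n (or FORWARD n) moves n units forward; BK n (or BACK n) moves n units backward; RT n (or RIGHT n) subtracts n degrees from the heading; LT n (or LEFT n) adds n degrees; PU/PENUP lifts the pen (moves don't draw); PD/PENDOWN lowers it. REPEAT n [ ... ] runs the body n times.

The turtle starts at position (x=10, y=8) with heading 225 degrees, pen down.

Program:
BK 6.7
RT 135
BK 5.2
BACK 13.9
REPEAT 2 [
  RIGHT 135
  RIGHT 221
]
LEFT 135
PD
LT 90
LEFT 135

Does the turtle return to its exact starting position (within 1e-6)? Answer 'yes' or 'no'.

Answer: no

Derivation:
Executing turtle program step by step:
Start: pos=(10,8), heading=225, pen down
BK 6.7: (10,8) -> (14.738,12.738) [heading=225, draw]
RT 135: heading 225 -> 90
BK 5.2: (14.738,12.738) -> (14.738,7.538) [heading=90, draw]
BK 13.9: (14.738,7.538) -> (14.738,-6.362) [heading=90, draw]
REPEAT 2 [
  -- iteration 1/2 --
  RT 135: heading 90 -> 315
  RT 221: heading 315 -> 94
  -- iteration 2/2 --
  RT 135: heading 94 -> 319
  RT 221: heading 319 -> 98
]
LT 135: heading 98 -> 233
PD: pen down
LT 90: heading 233 -> 323
LT 135: heading 323 -> 98
Final: pos=(14.738,-6.362), heading=98, 3 segment(s) drawn

Start position: (10, 8)
Final position: (14.738, -6.362)
Distance = 15.124; >= 1e-6 -> NOT closed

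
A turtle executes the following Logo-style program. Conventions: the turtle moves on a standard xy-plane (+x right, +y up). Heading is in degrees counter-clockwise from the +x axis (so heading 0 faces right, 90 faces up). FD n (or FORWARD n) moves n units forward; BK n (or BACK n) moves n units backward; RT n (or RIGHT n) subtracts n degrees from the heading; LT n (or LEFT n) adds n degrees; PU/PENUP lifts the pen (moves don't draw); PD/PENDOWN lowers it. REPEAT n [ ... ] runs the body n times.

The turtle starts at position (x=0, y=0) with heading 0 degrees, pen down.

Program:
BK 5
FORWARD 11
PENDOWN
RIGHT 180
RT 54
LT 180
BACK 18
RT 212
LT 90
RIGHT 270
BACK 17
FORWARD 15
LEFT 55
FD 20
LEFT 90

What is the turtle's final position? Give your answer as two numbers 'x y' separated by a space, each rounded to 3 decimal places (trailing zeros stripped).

Answer: 12.424 6.257

Derivation:
Executing turtle program step by step:
Start: pos=(0,0), heading=0, pen down
BK 5: (0,0) -> (-5,0) [heading=0, draw]
FD 11: (-5,0) -> (6,0) [heading=0, draw]
PD: pen down
RT 180: heading 0 -> 180
RT 54: heading 180 -> 126
LT 180: heading 126 -> 306
BK 18: (6,0) -> (-4.58,14.562) [heading=306, draw]
RT 212: heading 306 -> 94
LT 90: heading 94 -> 184
RT 270: heading 184 -> 274
BK 17: (-4.58,14.562) -> (-5.766,31.521) [heading=274, draw]
FD 15: (-5.766,31.521) -> (-4.72,16.557) [heading=274, draw]
LT 55: heading 274 -> 329
FD 20: (-4.72,16.557) -> (12.424,6.257) [heading=329, draw]
LT 90: heading 329 -> 59
Final: pos=(12.424,6.257), heading=59, 6 segment(s) drawn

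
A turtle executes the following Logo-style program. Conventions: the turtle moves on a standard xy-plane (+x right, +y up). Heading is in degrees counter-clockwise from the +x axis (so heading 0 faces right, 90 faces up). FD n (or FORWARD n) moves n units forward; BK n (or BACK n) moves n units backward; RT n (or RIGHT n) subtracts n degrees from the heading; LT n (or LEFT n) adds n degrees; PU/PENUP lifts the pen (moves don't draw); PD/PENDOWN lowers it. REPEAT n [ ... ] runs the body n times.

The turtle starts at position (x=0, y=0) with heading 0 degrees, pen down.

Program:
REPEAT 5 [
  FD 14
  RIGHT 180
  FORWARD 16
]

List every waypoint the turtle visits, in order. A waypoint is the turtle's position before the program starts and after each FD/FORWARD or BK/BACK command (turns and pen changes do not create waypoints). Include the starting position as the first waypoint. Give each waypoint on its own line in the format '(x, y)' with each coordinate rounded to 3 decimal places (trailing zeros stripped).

Answer: (0, 0)
(14, 0)
(-2, 0)
(-16, 0)
(0, 0)
(14, 0)
(-2, 0)
(-16, 0)
(0, 0)
(14, 0)
(-2, 0)

Derivation:
Executing turtle program step by step:
Start: pos=(0,0), heading=0, pen down
REPEAT 5 [
  -- iteration 1/5 --
  FD 14: (0,0) -> (14,0) [heading=0, draw]
  RT 180: heading 0 -> 180
  FD 16: (14,0) -> (-2,0) [heading=180, draw]
  -- iteration 2/5 --
  FD 14: (-2,0) -> (-16,0) [heading=180, draw]
  RT 180: heading 180 -> 0
  FD 16: (-16,0) -> (0,0) [heading=0, draw]
  -- iteration 3/5 --
  FD 14: (0,0) -> (14,0) [heading=0, draw]
  RT 180: heading 0 -> 180
  FD 16: (14,0) -> (-2,0) [heading=180, draw]
  -- iteration 4/5 --
  FD 14: (-2,0) -> (-16,0) [heading=180, draw]
  RT 180: heading 180 -> 0
  FD 16: (-16,0) -> (0,0) [heading=0, draw]
  -- iteration 5/5 --
  FD 14: (0,0) -> (14,0) [heading=0, draw]
  RT 180: heading 0 -> 180
  FD 16: (14,0) -> (-2,0) [heading=180, draw]
]
Final: pos=(-2,0), heading=180, 10 segment(s) drawn
Waypoints (11 total):
(0, 0)
(14, 0)
(-2, 0)
(-16, 0)
(0, 0)
(14, 0)
(-2, 0)
(-16, 0)
(0, 0)
(14, 0)
(-2, 0)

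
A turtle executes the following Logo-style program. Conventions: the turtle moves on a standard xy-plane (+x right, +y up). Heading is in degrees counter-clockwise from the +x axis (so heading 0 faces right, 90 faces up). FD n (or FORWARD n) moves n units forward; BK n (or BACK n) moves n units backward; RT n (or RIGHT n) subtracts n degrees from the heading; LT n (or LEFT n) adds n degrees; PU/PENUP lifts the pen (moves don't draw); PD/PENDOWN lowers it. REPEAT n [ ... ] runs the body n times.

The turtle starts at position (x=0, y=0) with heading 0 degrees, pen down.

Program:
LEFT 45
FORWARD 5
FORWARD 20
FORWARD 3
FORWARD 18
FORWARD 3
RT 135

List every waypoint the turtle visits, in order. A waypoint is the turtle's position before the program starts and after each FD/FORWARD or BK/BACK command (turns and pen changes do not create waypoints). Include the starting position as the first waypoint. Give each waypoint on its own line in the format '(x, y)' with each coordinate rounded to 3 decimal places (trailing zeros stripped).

Executing turtle program step by step:
Start: pos=(0,0), heading=0, pen down
LT 45: heading 0 -> 45
FD 5: (0,0) -> (3.536,3.536) [heading=45, draw]
FD 20: (3.536,3.536) -> (17.678,17.678) [heading=45, draw]
FD 3: (17.678,17.678) -> (19.799,19.799) [heading=45, draw]
FD 18: (19.799,19.799) -> (32.527,32.527) [heading=45, draw]
FD 3: (32.527,32.527) -> (34.648,34.648) [heading=45, draw]
RT 135: heading 45 -> 270
Final: pos=(34.648,34.648), heading=270, 5 segment(s) drawn
Waypoints (6 total):
(0, 0)
(3.536, 3.536)
(17.678, 17.678)
(19.799, 19.799)
(32.527, 32.527)
(34.648, 34.648)

Answer: (0, 0)
(3.536, 3.536)
(17.678, 17.678)
(19.799, 19.799)
(32.527, 32.527)
(34.648, 34.648)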